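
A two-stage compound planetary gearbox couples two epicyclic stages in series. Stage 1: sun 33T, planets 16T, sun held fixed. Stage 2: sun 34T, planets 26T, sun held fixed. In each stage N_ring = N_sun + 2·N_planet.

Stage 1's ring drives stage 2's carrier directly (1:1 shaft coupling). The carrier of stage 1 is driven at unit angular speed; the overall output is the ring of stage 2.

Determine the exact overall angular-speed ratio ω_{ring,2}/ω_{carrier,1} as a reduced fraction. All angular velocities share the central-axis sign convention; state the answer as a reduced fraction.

Stage 1: N_ring = 33 + 2·16 = 65
Stage 1: 33(ω_s−ω_c) = −65(ω_r−ω_c),  ω_s=0, ω_c=1
Stage 1: ω_r = 1 − (33/65)(0−1) = 98/65
  ⇒ ω_r¹/ω_c¹ = 98/65
Stage 2: N_ring = 34 + 2·26 = 86
Stage 2: 34(ω_s−ω_c) = −86(ω_r−ω_c),  ω_s=0, ω_c=1
Stage 2: ω_r = 1 − (34/86)(0−1) = 60/43
  ⇒ ω_r²/ω_c² = 60/43
Coupling ω_c² = ω_r¹ ⇒ overall = 98/65 × 60/43 = 1176/559

1176/559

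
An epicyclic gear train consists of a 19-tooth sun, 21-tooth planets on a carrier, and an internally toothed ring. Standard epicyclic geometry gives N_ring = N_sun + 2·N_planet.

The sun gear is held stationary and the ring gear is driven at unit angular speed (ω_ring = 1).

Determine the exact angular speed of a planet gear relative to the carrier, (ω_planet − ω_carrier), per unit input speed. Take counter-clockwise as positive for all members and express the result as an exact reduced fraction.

1159/1680

N_ring = 19 + 2·21 = 61
19(ω_s−ω_c) = −61(ω_r−ω_c),  ω_s=0, ω_r=1
19(0−ω_c) = −61(1−ω_c)  ⇒  80ω_c = 61  ⇒  ω_c = 61/80
sun–planet: 19·(0−61/80) = −21·(ω_p−ω_c)  ⇒  ω_p−ω_c = −(19/21)·(-61/80) = 1159/1680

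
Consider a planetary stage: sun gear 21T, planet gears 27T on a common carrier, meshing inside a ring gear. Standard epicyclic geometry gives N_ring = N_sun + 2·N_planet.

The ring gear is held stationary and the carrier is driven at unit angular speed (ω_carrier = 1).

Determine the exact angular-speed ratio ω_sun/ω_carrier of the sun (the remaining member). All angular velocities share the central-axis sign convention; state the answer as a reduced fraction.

N_ring = 21 + 2·27 = 75
21(ω_s−ω_c) = −75(ω_r−ω_c),  ω_r=0, ω_c=1
ω_s = 1 − (75/21)(0−1) = 32/7
ω_s/ω_c = 32/7

32/7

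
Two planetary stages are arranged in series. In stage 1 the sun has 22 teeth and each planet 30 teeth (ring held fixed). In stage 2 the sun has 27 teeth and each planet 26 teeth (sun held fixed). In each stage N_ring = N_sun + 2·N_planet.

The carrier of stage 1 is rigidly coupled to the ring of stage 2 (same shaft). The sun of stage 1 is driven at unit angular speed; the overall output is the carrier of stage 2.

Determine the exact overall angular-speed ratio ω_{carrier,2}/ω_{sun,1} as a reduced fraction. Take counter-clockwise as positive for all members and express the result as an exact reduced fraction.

Stage 1: N_ring = 22 + 2·30 = 82
Stage 1: 22(ω_s−ω_c) = −82(ω_r−ω_c),  ω_r=0, ω_s=1
Stage 1: 22(1−ω_c) = −82(0−ω_c)  ⇒  104ω_c = 22  ⇒  ω_c = 11/52
  ⇒ ω_c¹/ω_s¹ = 11/52
Stage 2: N_ring = 27 + 2·26 = 79
Stage 2: 27(ω_s−ω_c) = −79(ω_r−ω_c),  ω_s=0, ω_r=1
Stage 2: 27(0−ω_c) = −79(1−ω_c)  ⇒  106ω_c = 79  ⇒  ω_c = 79/106
  ⇒ ω_c²/ω_r² = 79/106
Coupling ω_r² = ω_c¹ ⇒ overall = 11/52 × 79/106 = 869/5512

869/5512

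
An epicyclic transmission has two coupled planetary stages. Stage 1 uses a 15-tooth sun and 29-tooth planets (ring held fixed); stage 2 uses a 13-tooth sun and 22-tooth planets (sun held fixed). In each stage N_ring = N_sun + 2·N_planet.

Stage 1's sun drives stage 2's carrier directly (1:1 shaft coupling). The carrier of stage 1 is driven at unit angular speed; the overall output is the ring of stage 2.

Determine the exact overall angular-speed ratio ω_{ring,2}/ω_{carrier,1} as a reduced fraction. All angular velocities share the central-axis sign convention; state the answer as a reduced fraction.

1232/171

Stage 1: N_ring = 15 + 2·29 = 73
Stage 1: 15(ω_s−ω_c) = −73(ω_r−ω_c),  ω_r=0, ω_c=1
Stage 1: ω_s = 1 − (73/15)(0−1) = 88/15
  ⇒ ω_s¹/ω_c¹ = 88/15
Stage 2: N_ring = 13 + 2·22 = 57
Stage 2: 13(ω_s−ω_c) = −57(ω_r−ω_c),  ω_s=0, ω_c=1
Stage 2: ω_r = 1 − (13/57)(0−1) = 70/57
  ⇒ ω_r²/ω_c² = 70/57
Coupling ω_c² = ω_s¹ ⇒ overall = 88/15 × 70/57 = 1232/171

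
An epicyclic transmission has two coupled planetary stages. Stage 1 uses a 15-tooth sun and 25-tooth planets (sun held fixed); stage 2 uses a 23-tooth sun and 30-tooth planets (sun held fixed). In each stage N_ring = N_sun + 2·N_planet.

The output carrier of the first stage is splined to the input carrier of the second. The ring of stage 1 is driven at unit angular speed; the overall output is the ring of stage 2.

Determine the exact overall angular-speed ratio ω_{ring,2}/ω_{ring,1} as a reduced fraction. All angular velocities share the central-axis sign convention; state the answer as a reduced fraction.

689/664

Stage 1: N_ring = 15 + 2·25 = 65
Stage 1: 15(ω_s−ω_c) = −65(ω_r−ω_c),  ω_s=0, ω_r=1
Stage 1: 15(0−ω_c) = −65(1−ω_c)  ⇒  80ω_c = 65  ⇒  ω_c = 13/16
  ⇒ ω_c¹/ω_r¹ = 13/16
Stage 2: N_ring = 23 + 2·30 = 83
Stage 2: 23(ω_s−ω_c) = −83(ω_r−ω_c),  ω_s=0, ω_c=1
Stage 2: ω_r = 1 − (23/83)(0−1) = 106/83
  ⇒ ω_r²/ω_c² = 106/83
Coupling ω_c² = ω_c¹ ⇒ overall = 13/16 × 106/83 = 689/664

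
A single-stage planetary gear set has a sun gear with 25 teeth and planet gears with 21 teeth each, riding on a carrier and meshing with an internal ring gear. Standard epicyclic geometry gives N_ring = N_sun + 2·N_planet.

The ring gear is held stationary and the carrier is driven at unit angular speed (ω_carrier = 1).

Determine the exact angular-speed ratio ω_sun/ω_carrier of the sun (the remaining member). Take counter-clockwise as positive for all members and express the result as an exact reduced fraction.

92/25

N_ring = 25 + 2·21 = 67
25(ω_s−ω_c) = −67(ω_r−ω_c),  ω_r=0, ω_c=1
ω_s = 1 − (67/25)(0−1) = 92/25
ω_s/ω_c = 92/25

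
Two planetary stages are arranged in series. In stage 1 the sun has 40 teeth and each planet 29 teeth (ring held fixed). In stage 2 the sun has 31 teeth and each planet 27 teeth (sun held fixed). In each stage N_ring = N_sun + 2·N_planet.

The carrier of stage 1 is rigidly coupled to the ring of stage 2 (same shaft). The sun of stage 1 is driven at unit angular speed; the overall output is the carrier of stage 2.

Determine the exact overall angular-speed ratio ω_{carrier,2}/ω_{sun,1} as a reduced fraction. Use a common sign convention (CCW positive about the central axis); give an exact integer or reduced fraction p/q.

Stage 1: N_ring = 40 + 2·29 = 98
Stage 1: 40(ω_s−ω_c) = −98(ω_r−ω_c),  ω_r=0, ω_s=1
Stage 1: 40(1−ω_c) = −98(0−ω_c)  ⇒  138ω_c = 40  ⇒  ω_c = 20/69
  ⇒ ω_c¹/ω_s¹ = 20/69
Stage 2: N_ring = 31 + 2·27 = 85
Stage 2: 31(ω_s−ω_c) = −85(ω_r−ω_c),  ω_s=0, ω_r=1
Stage 2: 31(0−ω_c) = −85(1−ω_c)  ⇒  116ω_c = 85  ⇒  ω_c = 85/116
  ⇒ ω_c²/ω_r² = 85/116
Coupling ω_r² = ω_c¹ ⇒ overall = 20/69 × 85/116 = 425/2001

425/2001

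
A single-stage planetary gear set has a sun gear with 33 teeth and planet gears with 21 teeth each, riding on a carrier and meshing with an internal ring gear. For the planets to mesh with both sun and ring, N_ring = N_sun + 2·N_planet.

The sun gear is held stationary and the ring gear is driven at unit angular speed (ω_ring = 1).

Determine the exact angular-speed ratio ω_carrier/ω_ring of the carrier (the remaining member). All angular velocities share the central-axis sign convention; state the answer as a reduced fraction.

N_ring = 33 + 2·21 = 75
33(ω_s−ω_c) = −75(ω_r−ω_c),  ω_s=0, ω_r=1
33(0−ω_c) = −75(1−ω_c)  ⇒  108ω_c = 75  ⇒  ω_c = 25/36
ω_c/ω_r = 25/36

25/36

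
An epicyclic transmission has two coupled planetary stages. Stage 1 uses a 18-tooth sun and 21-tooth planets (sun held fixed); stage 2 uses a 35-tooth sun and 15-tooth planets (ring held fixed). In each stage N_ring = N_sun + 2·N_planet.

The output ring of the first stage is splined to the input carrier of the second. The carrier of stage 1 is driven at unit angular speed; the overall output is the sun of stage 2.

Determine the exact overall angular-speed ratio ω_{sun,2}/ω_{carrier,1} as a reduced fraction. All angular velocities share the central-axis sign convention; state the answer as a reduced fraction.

26/7

Stage 1: N_ring = 18 + 2·21 = 60
Stage 1: 18(ω_s−ω_c) = −60(ω_r−ω_c),  ω_s=0, ω_c=1
Stage 1: ω_r = 1 − (18/60)(0−1) = 13/10
  ⇒ ω_r¹/ω_c¹ = 13/10
Stage 2: N_ring = 35 + 2·15 = 65
Stage 2: 35(ω_s−ω_c) = −65(ω_r−ω_c),  ω_r=0, ω_c=1
Stage 2: ω_s = 1 − (65/35)(0−1) = 20/7
  ⇒ ω_s²/ω_c² = 20/7
Coupling ω_c² = ω_r¹ ⇒ overall = 13/10 × 20/7 = 26/7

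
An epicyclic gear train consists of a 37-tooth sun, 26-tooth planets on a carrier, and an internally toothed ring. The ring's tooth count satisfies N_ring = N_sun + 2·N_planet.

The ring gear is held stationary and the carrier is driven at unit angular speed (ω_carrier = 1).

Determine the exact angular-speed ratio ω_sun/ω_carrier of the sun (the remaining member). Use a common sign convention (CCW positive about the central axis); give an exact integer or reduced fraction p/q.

N_ring = 37 + 2·26 = 89
37(ω_s−ω_c) = −89(ω_r−ω_c),  ω_r=0, ω_c=1
ω_s = 1 − (89/37)(0−1) = 126/37
ω_s/ω_c = 126/37

126/37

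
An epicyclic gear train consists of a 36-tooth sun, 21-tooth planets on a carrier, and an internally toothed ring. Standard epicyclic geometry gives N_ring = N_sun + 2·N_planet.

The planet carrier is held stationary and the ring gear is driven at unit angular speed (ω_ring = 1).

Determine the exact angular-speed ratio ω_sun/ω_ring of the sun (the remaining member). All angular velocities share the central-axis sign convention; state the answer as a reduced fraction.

-13/6

N_ring = 36 + 2·21 = 78
36(ω_s−ω_c) = −78(ω_r−ω_c),  ω_c=0, ω_r=1
ω_s = 0 − (78/36)(1−0) = -13/6
ω_s/ω_r = -13/6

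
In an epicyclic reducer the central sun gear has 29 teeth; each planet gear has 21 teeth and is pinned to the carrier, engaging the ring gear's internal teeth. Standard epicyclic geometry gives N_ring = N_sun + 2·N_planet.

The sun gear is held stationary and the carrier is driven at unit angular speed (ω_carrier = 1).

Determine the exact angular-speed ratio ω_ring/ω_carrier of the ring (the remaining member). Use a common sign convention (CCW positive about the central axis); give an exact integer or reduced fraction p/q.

100/71

N_ring = 29 + 2·21 = 71
29(ω_s−ω_c) = −71(ω_r−ω_c),  ω_s=0, ω_c=1
ω_r = 1 − (29/71)(0−1) = 100/71
ω_r/ω_c = 100/71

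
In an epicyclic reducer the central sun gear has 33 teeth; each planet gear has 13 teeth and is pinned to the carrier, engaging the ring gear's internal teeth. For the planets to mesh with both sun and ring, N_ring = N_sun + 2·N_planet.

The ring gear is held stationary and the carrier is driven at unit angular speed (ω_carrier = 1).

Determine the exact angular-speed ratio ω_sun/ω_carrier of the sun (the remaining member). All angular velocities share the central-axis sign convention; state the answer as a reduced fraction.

N_ring = 33 + 2·13 = 59
33(ω_s−ω_c) = −59(ω_r−ω_c),  ω_r=0, ω_c=1
ω_s = 1 − (59/33)(0−1) = 92/33
ω_s/ω_c = 92/33

92/33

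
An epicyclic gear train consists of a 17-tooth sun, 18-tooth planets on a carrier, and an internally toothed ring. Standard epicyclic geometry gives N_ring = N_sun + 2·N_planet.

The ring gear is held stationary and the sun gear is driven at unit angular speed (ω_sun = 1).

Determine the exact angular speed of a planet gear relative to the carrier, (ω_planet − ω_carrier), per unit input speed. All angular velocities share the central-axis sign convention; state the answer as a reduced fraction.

N_ring = 17 + 2·18 = 53
17(ω_s−ω_c) = −53(ω_r−ω_c),  ω_r=0, ω_s=1
17(1−ω_c) = −53(0−ω_c)  ⇒  70ω_c = 17  ⇒  ω_c = 17/70
sun–planet: 17·(1−17/70) = −18·(ω_p−ω_c)  ⇒  ω_p−ω_c = −(17/18)·(53/70) = -901/1260

-901/1260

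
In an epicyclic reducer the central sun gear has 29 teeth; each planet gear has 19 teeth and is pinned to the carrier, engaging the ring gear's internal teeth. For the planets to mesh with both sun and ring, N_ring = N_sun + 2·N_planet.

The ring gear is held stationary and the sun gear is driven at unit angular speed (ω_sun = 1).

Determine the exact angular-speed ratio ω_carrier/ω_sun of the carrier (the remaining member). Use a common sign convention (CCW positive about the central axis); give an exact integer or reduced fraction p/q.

N_ring = 29 + 2·19 = 67
29(ω_s−ω_c) = −67(ω_r−ω_c),  ω_r=0, ω_s=1
29(1−ω_c) = −67(0−ω_c)  ⇒  96ω_c = 29  ⇒  ω_c = 29/96
ω_c/ω_s = 29/96

29/96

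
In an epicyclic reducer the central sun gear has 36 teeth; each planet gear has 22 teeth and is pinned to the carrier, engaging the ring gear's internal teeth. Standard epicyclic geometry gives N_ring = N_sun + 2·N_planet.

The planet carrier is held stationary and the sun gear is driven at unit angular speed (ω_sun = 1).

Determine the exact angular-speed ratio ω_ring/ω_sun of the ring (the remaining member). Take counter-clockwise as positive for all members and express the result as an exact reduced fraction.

N_ring = 36 + 2·22 = 80
36(ω_s−ω_c) = −80(ω_r−ω_c),  ω_c=0, ω_s=1
ω_r = 0 − (36/80)(1−0) = -9/20
ω_r/ω_s = -9/20

-9/20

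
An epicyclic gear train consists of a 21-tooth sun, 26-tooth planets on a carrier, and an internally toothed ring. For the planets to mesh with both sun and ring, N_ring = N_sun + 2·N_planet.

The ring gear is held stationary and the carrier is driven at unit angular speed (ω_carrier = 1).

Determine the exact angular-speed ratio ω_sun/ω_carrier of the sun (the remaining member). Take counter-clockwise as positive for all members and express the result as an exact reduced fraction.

N_ring = 21 + 2·26 = 73
21(ω_s−ω_c) = −73(ω_r−ω_c),  ω_r=0, ω_c=1
ω_s = 1 − (73/21)(0−1) = 94/21
ω_s/ω_c = 94/21

94/21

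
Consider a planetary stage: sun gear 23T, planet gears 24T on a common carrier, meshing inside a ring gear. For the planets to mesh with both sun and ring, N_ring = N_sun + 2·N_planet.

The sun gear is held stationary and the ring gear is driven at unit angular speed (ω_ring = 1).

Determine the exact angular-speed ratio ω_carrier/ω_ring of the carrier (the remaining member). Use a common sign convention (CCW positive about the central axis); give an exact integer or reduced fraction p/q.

N_ring = 23 + 2·24 = 71
23(ω_s−ω_c) = −71(ω_r−ω_c),  ω_s=0, ω_r=1
23(0−ω_c) = −71(1−ω_c)  ⇒  94ω_c = 71  ⇒  ω_c = 71/94
ω_c/ω_r = 71/94

71/94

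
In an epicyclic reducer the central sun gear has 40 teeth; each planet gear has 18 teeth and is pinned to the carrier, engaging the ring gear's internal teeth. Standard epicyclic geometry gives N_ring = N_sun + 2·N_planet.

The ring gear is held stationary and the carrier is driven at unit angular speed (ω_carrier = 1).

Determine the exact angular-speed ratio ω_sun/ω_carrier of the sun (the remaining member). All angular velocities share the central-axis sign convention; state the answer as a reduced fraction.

29/10

N_ring = 40 + 2·18 = 76
40(ω_s−ω_c) = −76(ω_r−ω_c),  ω_r=0, ω_c=1
ω_s = 1 − (76/40)(0−1) = 29/10
ω_s/ω_c = 29/10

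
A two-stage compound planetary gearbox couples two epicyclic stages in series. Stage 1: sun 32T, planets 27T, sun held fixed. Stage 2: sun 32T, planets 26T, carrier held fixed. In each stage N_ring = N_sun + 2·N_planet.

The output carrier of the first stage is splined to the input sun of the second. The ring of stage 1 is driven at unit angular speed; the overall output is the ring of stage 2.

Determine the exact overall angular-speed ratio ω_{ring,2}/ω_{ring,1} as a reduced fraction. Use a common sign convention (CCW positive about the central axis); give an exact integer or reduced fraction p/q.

-344/1239

Stage 1: N_ring = 32 + 2·27 = 86
Stage 1: 32(ω_s−ω_c) = −86(ω_r−ω_c),  ω_s=0, ω_r=1
Stage 1: 32(0−ω_c) = −86(1−ω_c)  ⇒  118ω_c = 86  ⇒  ω_c = 43/59
  ⇒ ω_c¹/ω_r¹ = 43/59
Stage 2: N_ring = 32 + 2·26 = 84
Stage 2: 32(ω_s−ω_c) = −84(ω_r−ω_c),  ω_c=0, ω_s=1
Stage 2: ω_r = 0 − (32/84)(1−0) = -8/21
  ⇒ ω_r²/ω_s² = -8/21
Coupling ω_s² = ω_c¹ ⇒ overall = 43/59 × -8/21 = -344/1239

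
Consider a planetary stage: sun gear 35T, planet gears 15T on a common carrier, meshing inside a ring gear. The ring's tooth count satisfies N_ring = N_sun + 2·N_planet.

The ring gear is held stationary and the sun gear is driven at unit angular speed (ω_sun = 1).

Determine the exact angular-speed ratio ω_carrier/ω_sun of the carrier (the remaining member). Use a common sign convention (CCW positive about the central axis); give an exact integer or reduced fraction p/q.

N_ring = 35 + 2·15 = 65
35(ω_s−ω_c) = −65(ω_r−ω_c),  ω_r=0, ω_s=1
35(1−ω_c) = −65(0−ω_c)  ⇒  100ω_c = 35  ⇒  ω_c = 7/20
ω_c/ω_s = 7/20

7/20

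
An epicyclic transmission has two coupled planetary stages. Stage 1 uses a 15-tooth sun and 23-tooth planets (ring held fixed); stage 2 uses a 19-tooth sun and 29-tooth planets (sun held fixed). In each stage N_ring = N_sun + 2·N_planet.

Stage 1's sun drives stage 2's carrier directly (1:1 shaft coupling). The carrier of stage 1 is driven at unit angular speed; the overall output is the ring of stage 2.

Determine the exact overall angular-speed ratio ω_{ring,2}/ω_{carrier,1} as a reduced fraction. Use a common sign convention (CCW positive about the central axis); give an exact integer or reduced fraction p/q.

Stage 1: N_ring = 15 + 2·23 = 61
Stage 1: 15(ω_s−ω_c) = −61(ω_r−ω_c),  ω_r=0, ω_c=1
Stage 1: ω_s = 1 − (61/15)(0−1) = 76/15
  ⇒ ω_s¹/ω_c¹ = 76/15
Stage 2: N_ring = 19 + 2·29 = 77
Stage 2: 19(ω_s−ω_c) = −77(ω_r−ω_c),  ω_s=0, ω_c=1
Stage 2: ω_r = 1 − (19/77)(0−1) = 96/77
  ⇒ ω_r²/ω_c² = 96/77
Coupling ω_c² = ω_s¹ ⇒ overall = 76/15 × 96/77 = 2432/385

2432/385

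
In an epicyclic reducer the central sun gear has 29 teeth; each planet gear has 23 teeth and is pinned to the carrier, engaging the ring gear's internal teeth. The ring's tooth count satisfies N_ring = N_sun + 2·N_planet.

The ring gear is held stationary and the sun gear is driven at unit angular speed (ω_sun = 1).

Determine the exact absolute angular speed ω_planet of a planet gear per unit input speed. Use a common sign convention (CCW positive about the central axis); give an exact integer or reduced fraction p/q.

N_ring = 29 + 2·23 = 75
29(ω_s−ω_c) = −75(ω_r−ω_c),  ω_r=0, ω_s=1
29(1−ω_c) = −75(0−ω_c)  ⇒  104ω_c = 29  ⇒  ω_c = 29/104
sun–planet: 29·(1−29/104) = −23·(ω_p−ω_c)  ⇒  ω_p−ω_c = −(29/23)·(75/104) = -2175/2392
ω_p = 29/104 − 2175/2392 = -29/46

-29/46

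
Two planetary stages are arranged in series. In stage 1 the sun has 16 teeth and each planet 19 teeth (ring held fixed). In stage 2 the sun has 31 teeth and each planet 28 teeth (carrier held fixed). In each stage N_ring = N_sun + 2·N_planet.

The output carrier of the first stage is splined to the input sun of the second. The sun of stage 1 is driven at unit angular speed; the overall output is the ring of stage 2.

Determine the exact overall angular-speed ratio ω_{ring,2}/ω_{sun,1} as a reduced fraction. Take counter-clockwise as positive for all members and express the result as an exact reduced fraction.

-248/3045

Stage 1: N_ring = 16 + 2·19 = 54
Stage 1: 16(ω_s−ω_c) = −54(ω_r−ω_c),  ω_r=0, ω_s=1
Stage 1: 16(1−ω_c) = −54(0−ω_c)  ⇒  70ω_c = 16  ⇒  ω_c = 8/35
  ⇒ ω_c¹/ω_s¹ = 8/35
Stage 2: N_ring = 31 + 2·28 = 87
Stage 2: 31(ω_s−ω_c) = −87(ω_r−ω_c),  ω_c=0, ω_s=1
Stage 2: ω_r = 0 − (31/87)(1−0) = -31/87
  ⇒ ω_r²/ω_s² = -31/87
Coupling ω_s² = ω_c¹ ⇒ overall = 8/35 × -31/87 = -248/3045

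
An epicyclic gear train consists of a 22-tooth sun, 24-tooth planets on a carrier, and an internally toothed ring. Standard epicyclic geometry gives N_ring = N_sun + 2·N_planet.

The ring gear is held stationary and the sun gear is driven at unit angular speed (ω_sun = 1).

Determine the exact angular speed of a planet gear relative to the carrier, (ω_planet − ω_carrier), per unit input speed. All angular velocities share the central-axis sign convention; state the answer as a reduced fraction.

N_ring = 22 + 2·24 = 70
22(ω_s−ω_c) = −70(ω_r−ω_c),  ω_r=0, ω_s=1
22(1−ω_c) = −70(0−ω_c)  ⇒  92ω_c = 22  ⇒  ω_c = 11/46
sun–planet: 22·(1−11/46) = −24·(ω_p−ω_c)  ⇒  ω_p−ω_c = −(22/24)·(35/46) = -385/552

-385/552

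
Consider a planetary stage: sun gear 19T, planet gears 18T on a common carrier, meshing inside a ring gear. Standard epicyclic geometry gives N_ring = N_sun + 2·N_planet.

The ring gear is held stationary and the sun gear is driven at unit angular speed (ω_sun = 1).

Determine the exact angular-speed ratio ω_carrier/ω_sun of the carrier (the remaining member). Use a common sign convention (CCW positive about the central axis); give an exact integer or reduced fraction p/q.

19/74

N_ring = 19 + 2·18 = 55
19(ω_s−ω_c) = −55(ω_r−ω_c),  ω_r=0, ω_s=1
19(1−ω_c) = −55(0−ω_c)  ⇒  74ω_c = 19  ⇒  ω_c = 19/74
ω_c/ω_s = 19/74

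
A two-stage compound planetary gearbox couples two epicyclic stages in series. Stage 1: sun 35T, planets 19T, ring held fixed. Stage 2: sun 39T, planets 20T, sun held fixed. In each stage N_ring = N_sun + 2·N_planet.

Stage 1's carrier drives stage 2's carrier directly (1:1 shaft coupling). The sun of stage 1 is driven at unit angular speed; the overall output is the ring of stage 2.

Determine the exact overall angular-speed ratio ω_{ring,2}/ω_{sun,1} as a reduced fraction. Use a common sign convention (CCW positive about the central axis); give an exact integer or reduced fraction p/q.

2065/4266

Stage 1: N_ring = 35 + 2·19 = 73
Stage 1: 35(ω_s−ω_c) = −73(ω_r−ω_c),  ω_r=0, ω_s=1
Stage 1: 35(1−ω_c) = −73(0−ω_c)  ⇒  108ω_c = 35  ⇒  ω_c = 35/108
  ⇒ ω_c¹/ω_s¹ = 35/108
Stage 2: N_ring = 39 + 2·20 = 79
Stage 2: 39(ω_s−ω_c) = −79(ω_r−ω_c),  ω_s=0, ω_c=1
Stage 2: ω_r = 1 − (39/79)(0−1) = 118/79
  ⇒ ω_r²/ω_c² = 118/79
Coupling ω_c² = ω_c¹ ⇒ overall = 35/108 × 118/79 = 2065/4266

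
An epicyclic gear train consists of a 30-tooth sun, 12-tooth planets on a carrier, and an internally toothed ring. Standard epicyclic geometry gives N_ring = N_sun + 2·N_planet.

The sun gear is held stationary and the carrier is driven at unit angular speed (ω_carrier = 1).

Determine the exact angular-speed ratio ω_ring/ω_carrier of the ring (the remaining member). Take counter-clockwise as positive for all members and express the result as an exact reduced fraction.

14/9

N_ring = 30 + 2·12 = 54
30(ω_s−ω_c) = −54(ω_r−ω_c),  ω_s=0, ω_c=1
ω_r = 1 − (30/54)(0−1) = 14/9
ω_r/ω_c = 14/9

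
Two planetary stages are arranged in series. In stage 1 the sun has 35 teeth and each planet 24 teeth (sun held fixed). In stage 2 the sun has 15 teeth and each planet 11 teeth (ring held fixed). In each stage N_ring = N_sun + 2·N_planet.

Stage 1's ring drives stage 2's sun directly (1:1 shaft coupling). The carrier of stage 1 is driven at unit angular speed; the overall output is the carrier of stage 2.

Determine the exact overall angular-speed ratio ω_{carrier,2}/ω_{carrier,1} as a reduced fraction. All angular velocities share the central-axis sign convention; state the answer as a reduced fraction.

Stage 1: N_ring = 35 + 2·24 = 83
Stage 1: 35(ω_s−ω_c) = −83(ω_r−ω_c),  ω_s=0, ω_c=1
Stage 1: ω_r = 1 − (35/83)(0−1) = 118/83
  ⇒ ω_r¹/ω_c¹ = 118/83
Stage 2: N_ring = 15 + 2·11 = 37
Stage 2: 15(ω_s−ω_c) = −37(ω_r−ω_c),  ω_r=0, ω_s=1
Stage 2: 15(1−ω_c) = −37(0−ω_c)  ⇒  52ω_c = 15  ⇒  ω_c = 15/52
  ⇒ ω_c²/ω_s² = 15/52
Coupling ω_s² = ω_r¹ ⇒ overall = 118/83 × 15/52 = 885/2158

885/2158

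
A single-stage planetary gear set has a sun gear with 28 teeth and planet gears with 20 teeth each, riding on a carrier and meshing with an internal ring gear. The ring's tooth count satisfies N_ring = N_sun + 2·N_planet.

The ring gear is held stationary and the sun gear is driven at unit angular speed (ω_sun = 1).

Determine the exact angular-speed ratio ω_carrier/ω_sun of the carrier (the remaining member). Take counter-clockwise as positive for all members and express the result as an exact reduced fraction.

7/24

N_ring = 28 + 2·20 = 68
28(ω_s−ω_c) = −68(ω_r−ω_c),  ω_r=0, ω_s=1
28(1−ω_c) = −68(0−ω_c)  ⇒  96ω_c = 28  ⇒  ω_c = 7/24
ω_c/ω_s = 7/24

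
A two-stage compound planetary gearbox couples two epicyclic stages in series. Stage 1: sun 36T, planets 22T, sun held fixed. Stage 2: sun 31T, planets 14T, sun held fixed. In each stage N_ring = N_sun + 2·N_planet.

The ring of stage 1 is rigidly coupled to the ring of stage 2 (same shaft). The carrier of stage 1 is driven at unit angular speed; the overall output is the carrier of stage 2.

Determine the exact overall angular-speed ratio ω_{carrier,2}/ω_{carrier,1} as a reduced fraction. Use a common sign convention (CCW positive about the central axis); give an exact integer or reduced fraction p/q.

Stage 1: N_ring = 36 + 2·22 = 80
Stage 1: 36(ω_s−ω_c) = −80(ω_r−ω_c),  ω_s=0, ω_c=1
Stage 1: ω_r = 1 − (36/80)(0−1) = 29/20
  ⇒ ω_r¹/ω_c¹ = 29/20
Stage 2: N_ring = 31 + 2·14 = 59
Stage 2: 31(ω_s−ω_c) = −59(ω_r−ω_c),  ω_s=0, ω_r=1
Stage 2: 31(0−ω_c) = −59(1−ω_c)  ⇒  90ω_c = 59  ⇒  ω_c = 59/90
  ⇒ ω_c²/ω_r² = 59/90
Coupling ω_r² = ω_r¹ ⇒ overall = 29/20 × 59/90 = 1711/1800

1711/1800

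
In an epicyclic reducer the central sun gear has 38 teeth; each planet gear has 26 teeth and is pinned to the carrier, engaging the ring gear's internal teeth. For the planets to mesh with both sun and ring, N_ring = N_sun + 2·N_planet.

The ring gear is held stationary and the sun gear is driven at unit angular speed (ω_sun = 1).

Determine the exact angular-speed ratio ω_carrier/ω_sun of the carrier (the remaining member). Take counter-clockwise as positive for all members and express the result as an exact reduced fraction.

19/64

N_ring = 38 + 2·26 = 90
38(ω_s−ω_c) = −90(ω_r−ω_c),  ω_r=0, ω_s=1
38(1−ω_c) = −90(0−ω_c)  ⇒  128ω_c = 38  ⇒  ω_c = 19/64
ω_c/ω_s = 19/64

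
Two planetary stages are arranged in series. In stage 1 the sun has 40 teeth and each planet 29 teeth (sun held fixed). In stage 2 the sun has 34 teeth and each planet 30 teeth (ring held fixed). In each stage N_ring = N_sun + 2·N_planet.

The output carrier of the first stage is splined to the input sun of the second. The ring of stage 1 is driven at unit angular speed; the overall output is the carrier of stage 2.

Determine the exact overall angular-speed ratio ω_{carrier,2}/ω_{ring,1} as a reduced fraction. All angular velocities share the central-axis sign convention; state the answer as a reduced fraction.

833/4416

Stage 1: N_ring = 40 + 2·29 = 98
Stage 1: 40(ω_s−ω_c) = −98(ω_r−ω_c),  ω_s=0, ω_r=1
Stage 1: 40(0−ω_c) = −98(1−ω_c)  ⇒  138ω_c = 98  ⇒  ω_c = 49/69
  ⇒ ω_c¹/ω_r¹ = 49/69
Stage 2: N_ring = 34 + 2·30 = 94
Stage 2: 34(ω_s−ω_c) = −94(ω_r−ω_c),  ω_r=0, ω_s=1
Stage 2: 34(1−ω_c) = −94(0−ω_c)  ⇒  128ω_c = 34  ⇒  ω_c = 17/64
  ⇒ ω_c²/ω_s² = 17/64
Coupling ω_s² = ω_c¹ ⇒ overall = 49/69 × 17/64 = 833/4416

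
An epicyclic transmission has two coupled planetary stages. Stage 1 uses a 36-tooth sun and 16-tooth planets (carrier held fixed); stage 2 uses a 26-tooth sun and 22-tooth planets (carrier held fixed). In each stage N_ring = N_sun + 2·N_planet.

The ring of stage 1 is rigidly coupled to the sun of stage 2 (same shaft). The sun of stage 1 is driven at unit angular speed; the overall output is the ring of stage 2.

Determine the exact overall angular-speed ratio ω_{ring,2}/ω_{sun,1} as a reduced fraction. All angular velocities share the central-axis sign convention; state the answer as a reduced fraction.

Stage 1: N_ring = 36 + 2·16 = 68
Stage 1: 36(ω_s−ω_c) = −68(ω_r−ω_c),  ω_c=0, ω_s=1
Stage 1: ω_r = 0 − (36/68)(1−0) = -9/17
  ⇒ ω_r¹/ω_s¹ = -9/17
Stage 2: N_ring = 26 + 2·22 = 70
Stage 2: 26(ω_s−ω_c) = −70(ω_r−ω_c),  ω_c=0, ω_s=1
Stage 2: ω_r = 0 − (26/70)(1−0) = -13/35
  ⇒ ω_r²/ω_s² = -13/35
Coupling ω_s² = ω_r¹ ⇒ overall = -9/17 × -13/35 = 117/595

117/595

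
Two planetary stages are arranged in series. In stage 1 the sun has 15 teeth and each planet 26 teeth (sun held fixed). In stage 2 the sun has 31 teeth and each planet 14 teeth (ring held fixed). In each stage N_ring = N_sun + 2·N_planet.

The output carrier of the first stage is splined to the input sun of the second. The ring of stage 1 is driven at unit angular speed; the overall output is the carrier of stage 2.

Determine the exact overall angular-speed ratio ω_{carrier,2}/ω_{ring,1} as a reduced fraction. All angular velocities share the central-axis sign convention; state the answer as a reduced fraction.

Stage 1: N_ring = 15 + 2·26 = 67
Stage 1: 15(ω_s−ω_c) = −67(ω_r−ω_c),  ω_s=0, ω_r=1
Stage 1: 15(0−ω_c) = −67(1−ω_c)  ⇒  82ω_c = 67  ⇒  ω_c = 67/82
  ⇒ ω_c¹/ω_r¹ = 67/82
Stage 2: N_ring = 31 + 2·14 = 59
Stage 2: 31(ω_s−ω_c) = −59(ω_r−ω_c),  ω_r=0, ω_s=1
Stage 2: 31(1−ω_c) = −59(0−ω_c)  ⇒  90ω_c = 31  ⇒  ω_c = 31/90
  ⇒ ω_c²/ω_s² = 31/90
Coupling ω_s² = ω_c¹ ⇒ overall = 67/82 × 31/90 = 2077/7380

2077/7380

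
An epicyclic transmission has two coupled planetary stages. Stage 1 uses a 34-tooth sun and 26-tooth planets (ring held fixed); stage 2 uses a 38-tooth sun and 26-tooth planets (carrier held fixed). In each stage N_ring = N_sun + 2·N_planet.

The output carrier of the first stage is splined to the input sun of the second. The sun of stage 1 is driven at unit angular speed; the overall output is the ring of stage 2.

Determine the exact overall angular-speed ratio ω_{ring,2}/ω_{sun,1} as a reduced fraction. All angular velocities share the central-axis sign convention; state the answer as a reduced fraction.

Stage 1: N_ring = 34 + 2·26 = 86
Stage 1: 34(ω_s−ω_c) = −86(ω_r−ω_c),  ω_r=0, ω_s=1
Stage 1: 34(1−ω_c) = −86(0−ω_c)  ⇒  120ω_c = 34  ⇒  ω_c = 17/60
  ⇒ ω_c¹/ω_s¹ = 17/60
Stage 2: N_ring = 38 + 2·26 = 90
Stage 2: 38(ω_s−ω_c) = −90(ω_r−ω_c),  ω_c=0, ω_s=1
Stage 2: ω_r = 0 − (38/90)(1−0) = -19/45
  ⇒ ω_r²/ω_s² = -19/45
Coupling ω_s² = ω_c¹ ⇒ overall = 17/60 × -19/45 = -323/2700

-323/2700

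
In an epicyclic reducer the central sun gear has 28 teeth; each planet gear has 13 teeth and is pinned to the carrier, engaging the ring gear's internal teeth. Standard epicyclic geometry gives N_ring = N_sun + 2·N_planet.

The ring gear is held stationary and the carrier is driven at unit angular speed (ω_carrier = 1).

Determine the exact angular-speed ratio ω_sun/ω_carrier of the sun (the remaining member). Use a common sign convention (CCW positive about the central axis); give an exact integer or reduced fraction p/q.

N_ring = 28 + 2·13 = 54
28(ω_s−ω_c) = −54(ω_r−ω_c),  ω_r=0, ω_c=1
ω_s = 1 − (54/28)(0−1) = 41/14
ω_s/ω_c = 41/14

41/14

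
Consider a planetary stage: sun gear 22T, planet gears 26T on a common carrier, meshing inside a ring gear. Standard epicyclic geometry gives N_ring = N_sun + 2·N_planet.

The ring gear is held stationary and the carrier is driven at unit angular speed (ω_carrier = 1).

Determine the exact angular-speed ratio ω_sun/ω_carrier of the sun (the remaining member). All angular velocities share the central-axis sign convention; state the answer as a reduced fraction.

48/11

N_ring = 22 + 2·26 = 74
22(ω_s−ω_c) = −74(ω_r−ω_c),  ω_r=0, ω_c=1
ω_s = 1 − (74/22)(0−1) = 48/11
ω_s/ω_c = 48/11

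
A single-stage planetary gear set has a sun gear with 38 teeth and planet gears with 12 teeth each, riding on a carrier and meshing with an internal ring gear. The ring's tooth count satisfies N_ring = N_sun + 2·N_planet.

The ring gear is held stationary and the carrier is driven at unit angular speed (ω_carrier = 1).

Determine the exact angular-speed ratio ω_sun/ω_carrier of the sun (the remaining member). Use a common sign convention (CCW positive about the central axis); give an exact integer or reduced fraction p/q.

50/19

N_ring = 38 + 2·12 = 62
38(ω_s−ω_c) = −62(ω_r−ω_c),  ω_r=0, ω_c=1
ω_s = 1 − (62/38)(0−1) = 50/19
ω_s/ω_c = 50/19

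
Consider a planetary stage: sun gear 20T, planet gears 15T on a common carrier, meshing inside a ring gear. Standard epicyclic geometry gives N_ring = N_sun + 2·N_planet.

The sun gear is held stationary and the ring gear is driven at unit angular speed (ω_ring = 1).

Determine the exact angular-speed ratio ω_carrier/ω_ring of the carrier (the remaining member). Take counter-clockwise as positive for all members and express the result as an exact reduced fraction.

N_ring = 20 + 2·15 = 50
20(ω_s−ω_c) = −50(ω_r−ω_c),  ω_s=0, ω_r=1
20(0−ω_c) = −50(1−ω_c)  ⇒  70ω_c = 50  ⇒  ω_c = 5/7
ω_c/ω_r = 5/7

5/7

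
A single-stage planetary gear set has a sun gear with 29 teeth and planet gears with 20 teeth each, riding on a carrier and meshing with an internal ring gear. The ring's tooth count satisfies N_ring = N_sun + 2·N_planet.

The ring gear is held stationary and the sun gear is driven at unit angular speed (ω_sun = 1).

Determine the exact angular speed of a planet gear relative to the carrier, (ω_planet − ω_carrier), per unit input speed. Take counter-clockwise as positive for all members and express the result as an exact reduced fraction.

N_ring = 29 + 2·20 = 69
29(ω_s−ω_c) = −69(ω_r−ω_c),  ω_r=0, ω_s=1
29(1−ω_c) = −69(0−ω_c)  ⇒  98ω_c = 29  ⇒  ω_c = 29/98
sun–planet: 29·(1−29/98) = −20·(ω_p−ω_c)  ⇒  ω_p−ω_c = −(29/20)·(69/98) = -2001/1960

-2001/1960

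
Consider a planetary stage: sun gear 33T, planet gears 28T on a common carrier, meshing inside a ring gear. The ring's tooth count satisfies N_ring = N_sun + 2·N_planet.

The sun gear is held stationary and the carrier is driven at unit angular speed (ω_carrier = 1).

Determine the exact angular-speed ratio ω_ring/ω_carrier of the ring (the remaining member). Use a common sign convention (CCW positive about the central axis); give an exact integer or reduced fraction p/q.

N_ring = 33 + 2·28 = 89
33(ω_s−ω_c) = −89(ω_r−ω_c),  ω_s=0, ω_c=1
ω_r = 1 − (33/89)(0−1) = 122/89
ω_r/ω_c = 122/89

122/89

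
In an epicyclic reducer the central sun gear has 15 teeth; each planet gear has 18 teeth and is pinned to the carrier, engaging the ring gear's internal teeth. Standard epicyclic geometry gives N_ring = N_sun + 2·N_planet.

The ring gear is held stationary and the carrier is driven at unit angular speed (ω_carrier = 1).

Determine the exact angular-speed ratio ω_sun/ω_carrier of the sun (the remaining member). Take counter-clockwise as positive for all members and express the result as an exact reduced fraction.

N_ring = 15 + 2·18 = 51
15(ω_s−ω_c) = −51(ω_r−ω_c),  ω_r=0, ω_c=1
ω_s = 1 − (51/15)(0−1) = 22/5
ω_s/ω_c = 22/5

22/5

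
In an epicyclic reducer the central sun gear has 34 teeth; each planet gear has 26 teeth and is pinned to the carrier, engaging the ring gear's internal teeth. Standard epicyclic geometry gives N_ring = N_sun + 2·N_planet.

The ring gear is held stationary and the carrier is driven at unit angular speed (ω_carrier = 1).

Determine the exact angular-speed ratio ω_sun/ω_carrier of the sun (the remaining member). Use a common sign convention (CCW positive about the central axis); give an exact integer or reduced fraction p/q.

60/17

N_ring = 34 + 2·26 = 86
34(ω_s−ω_c) = −86(ω_r−ω_c),  ω_r=0, ω_c=1
ω_s = 1 − (86/34)(0−1) = 60/17
ω_s/ω_c = 60/17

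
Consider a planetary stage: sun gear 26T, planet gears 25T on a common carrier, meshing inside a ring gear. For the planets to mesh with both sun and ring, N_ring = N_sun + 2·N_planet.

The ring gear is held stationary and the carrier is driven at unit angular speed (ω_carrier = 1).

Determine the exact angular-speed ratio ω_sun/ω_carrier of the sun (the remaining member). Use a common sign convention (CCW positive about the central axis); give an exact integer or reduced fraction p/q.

N_ring = 26 + 2·25 = 76
26(ω_s−ω_c) = −76(ω_r−ω_c),  ω_r=0, ω_c=1
ω_s = 1 − (76/26)(0−1) = 51/13
ω_s/ω_c = 51/13

51/13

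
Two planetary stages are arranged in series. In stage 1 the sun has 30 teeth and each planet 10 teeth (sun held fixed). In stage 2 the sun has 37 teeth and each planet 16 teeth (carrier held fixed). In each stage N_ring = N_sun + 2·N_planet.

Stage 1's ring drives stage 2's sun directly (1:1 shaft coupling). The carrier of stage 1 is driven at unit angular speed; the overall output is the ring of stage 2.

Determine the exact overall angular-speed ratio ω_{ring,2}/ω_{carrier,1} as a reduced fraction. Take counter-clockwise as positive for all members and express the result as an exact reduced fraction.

-296/345

Stage 1: N_ring = 30 + 2·10 = 50
Stage 1: 30(ω_s−ω_c) = −50(ω_r−ω_c),  ω_s=0, ω_c=1
Stage 1: ω_r = 1 − (30/50)(0−1) = 8/5
  ⇒ ω_r¹/ω_c¹ = 8/5
Stage 2: N_ring = 37 + 2·16 = 69
Stage 2: 37(ω_s−ω_c) = −69(ω_r−ω_c),  ω_c=0, ω_s=1
Stage 2: ω_r = 0 − (37/69)(1−0) = -37/69
  ⇒ ω_r²/ω_s² = -37/69
Coupling ω_s² = ω_r¹ ⇒ overall = 8/5 × -37/69 = -296/345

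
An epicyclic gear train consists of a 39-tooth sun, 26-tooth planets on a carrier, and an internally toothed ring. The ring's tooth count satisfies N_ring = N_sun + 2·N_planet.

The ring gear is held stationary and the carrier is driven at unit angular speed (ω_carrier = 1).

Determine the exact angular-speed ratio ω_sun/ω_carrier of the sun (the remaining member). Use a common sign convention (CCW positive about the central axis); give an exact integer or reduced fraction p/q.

10/3

N_ring = 39 + 2·26 = 91
39(ω_s−ω_c) = −91(ω_r−ω_c),  ω_r=0, ω_c=1
ω_s = 1 − (91/39)(0−1) = 10/3
ω_s/ω_c = 10/3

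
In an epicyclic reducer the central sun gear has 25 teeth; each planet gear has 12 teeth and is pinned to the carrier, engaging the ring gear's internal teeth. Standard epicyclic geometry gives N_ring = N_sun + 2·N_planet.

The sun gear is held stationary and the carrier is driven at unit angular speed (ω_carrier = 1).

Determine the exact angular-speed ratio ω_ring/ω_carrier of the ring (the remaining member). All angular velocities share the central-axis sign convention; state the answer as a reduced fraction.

74/49

N_ring = 25 + 2·12 = 49
25(ω_s−ω_c) = −49(ω_r−ω_c),  ω_s=0, ω_c=1
ω_r = 1 − (25/49)(0−1) = 74/49
ω_r/ω_c = 74/49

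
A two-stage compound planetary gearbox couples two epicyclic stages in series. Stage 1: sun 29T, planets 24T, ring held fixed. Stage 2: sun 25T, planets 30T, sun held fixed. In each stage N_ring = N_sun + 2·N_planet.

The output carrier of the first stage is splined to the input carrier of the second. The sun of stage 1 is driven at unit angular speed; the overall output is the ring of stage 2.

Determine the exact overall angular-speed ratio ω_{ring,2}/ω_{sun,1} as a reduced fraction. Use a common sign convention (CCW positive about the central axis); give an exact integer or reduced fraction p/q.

Stage 1: N_ring = 29 + 2·24 = 77
Stage 1: 29(ω_s−ω_c) = −77(ω_r−ω_c),  ω_r=0, ω_s=1
Stage 1: 29(1−ω_c) = −77(0−ω_c)  ⇒  106ω_c = 29  ⇒  ω_c = 29/106
  ⇒ ω_c¹/ω_s¹ = 29/106
Stage 2: N_ring = 25 + 2·30 = 85
Stage 2: 25(ω_s−ω_c) = −85(ω_r−ω_c),  ω_s=0, ω_c=1
Stage 2: ω_r = 1 − (25/85)(0−1) = 22/17
  ⇒ ω_r²/ω_c² = 22/17
Coupling ω_c² = ω_c¹ ⇒ overall = 29/106 × 22/17 = 319/901

319/901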